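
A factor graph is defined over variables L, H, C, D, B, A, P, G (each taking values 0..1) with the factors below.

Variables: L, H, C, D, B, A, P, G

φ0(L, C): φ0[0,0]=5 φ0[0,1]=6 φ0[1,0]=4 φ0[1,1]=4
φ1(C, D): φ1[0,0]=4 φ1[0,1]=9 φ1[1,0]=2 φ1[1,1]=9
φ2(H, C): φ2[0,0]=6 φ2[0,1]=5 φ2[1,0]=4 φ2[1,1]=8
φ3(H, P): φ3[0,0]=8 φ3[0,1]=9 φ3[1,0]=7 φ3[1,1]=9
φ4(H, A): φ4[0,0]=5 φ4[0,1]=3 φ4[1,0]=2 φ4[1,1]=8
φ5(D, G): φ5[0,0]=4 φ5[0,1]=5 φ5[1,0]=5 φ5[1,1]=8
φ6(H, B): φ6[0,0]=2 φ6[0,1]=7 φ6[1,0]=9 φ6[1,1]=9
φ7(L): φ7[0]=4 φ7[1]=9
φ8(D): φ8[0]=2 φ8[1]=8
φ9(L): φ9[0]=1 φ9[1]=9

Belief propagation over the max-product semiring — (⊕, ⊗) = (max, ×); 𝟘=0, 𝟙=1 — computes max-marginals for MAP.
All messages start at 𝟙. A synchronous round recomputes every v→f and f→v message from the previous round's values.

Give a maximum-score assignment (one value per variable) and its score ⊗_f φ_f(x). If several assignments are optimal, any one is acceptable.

assignment: (L=1, H=1, C=1, D=1, B=0, A=1, P=1, G=1); score = 967458816

init: all messages = 𝟙 over 2 values
r1 m[φ0→L] = [6, 4]
r1 m[φ0→C] = [5, 6]
r1 m[φ1→C] = [9, 9]
r1 m[φ1→D] = [4, 9]
r1 m[φ2→H] = [6, 8]
r1 m[φ2→C] = [6, 8]
r1 m[φ3→H] = [9, 9]
r1 m[φ3→P] = [8, 9]
r1 m[φ4→H] = [5, 8]
r1 m[φ4→A] = [5, 8]
r1 m[φ5→D] = [5, 8]
r1 m[φ5→G] = [5, 8]
r1 m[φ6→H] = [7, 9]
r1 m[φ6→B] = [9, 9]
r1 m[φ7→L] = [4, 9]
r1 m[φ8→D] = [2, 8]
r1 m[φ9→L] = [1, 9]
r1 m[L→φ0] = [1, 1]
r1 m[L→φ7] = [1, 1]
r1 m[L→φ9] = [1, 1]
r1 m[H→φ2] = [1, 1]
r1 m[H→φ3] = [1, 1]
r1 m[H→φ4] = [1, 1]
r1 m[H→φ6] = [1, 1]
r1 m[C→φ0] = [1, 1]
r1 m[C→φ1] = [1, 1]
r1 m[C→φ2] = [1, 1]
r1 m[D→φ1] = [1, 1]
r1 m[D→φ5] = [1, 1]
r1 m[D→φ8] = [1, 1]
r1 m[B→φ6] = [1, 1]
r1 m[A→φ4] = [1, 1]
r1 m[P→φ3] = [1, 1]
r1 m[G→φ5] = [1, 1]
r2 m[φ0→L] = [6, 4]
r2 m[φ0→C] = [5, 6]
r2 m[φ1→C] = [9, 9]
r2 m[φ1→D] = [4, 9]
r2 m[φ2→H] = [6, 8]
r2 m[φ2→C] = [6, 8]
r2 m[φ3→H] = [9, 9]
r2 m[φ3→P] = [8, 9]
r2 m[φ4→H] = [5, 8]
r2 m[φ4→A] = [5, 8]
r2 m[φ5→D] = [5, 8]
r2 m[φ5→G] = [5, 8]
r2 m[φ6→H] = [7, 9]
r2 m[φ6→B] = [9, 9]
r2 m[φ7→L] = [4, 9]
r2 m[φ8→D] = [2, 8]
r2 m[φ9→L] = [1, 9]
r2 m[L→φ0] = [4, 81]
r2 m[L→φ7] = [6, 36]
r2 m[L→φ9] = [24, 36]
r2 m[H→φ2] = [315, 648]
r2 m[H→φ3] = [210, 576]
r2 m[H→φ4] = [378, 648]
r2 m[H→φ6] = [270, 576]
r2 m[C→φ0] = [54, 72]
r2 m[C→φ1] = [30, 48]
r2 m[C→φ2] = [45, 54]
r2 m[D→φ1] = [10, 64]
r2 m[D→φ5] = [8, 72]
r2 m[D→φ8] = [20, 72]
r2 m[B→φ6] = [1, 1]
r2 m[A→φ4] = [1, 1]
r2 m[P→φ3] = [1, 1]
r2 m[G→φ5] = [1, 1]
r3 m[φ0→L] = [432, 288]
r3 m[φ0→C] = [324, 324]
r3 m[φ1→C] = [576, 576]
r3 m[φ1→D] = [120, 432]
r3 m[φ2→H] = [270, 432]
r3 m[φ2→C] = [2592, 5184]
r3 m[φ3→H] = [9, 9]
r3 m[φ3→P] = [4032, 5184]
r3 m[φ4→H] = [5, 8]
r3 m[φ4→A] = [1890, 5184]
r3 m[φ5→D] = [5, 8]
r3 m[φ5→G] = [360, 576]
r3 m[φ6→H] = [7, 9]
r3 m[φ6→B] = [5184, 5184]
r3 m[φ7→L] = [4, 9]
r3 m[φ8→D] = [2, 8]
r3 m[φ9→L] = [1, 9]
r3 m[L→φ0] = [4, 81]
r3 m[L→φ7] = [6, 36]
r3 m[L→φ9] = [24, 36]
r3 m[H→φ2] = [315, 648]
r3 m[H→φ3] = [210, 576]
r3 m[H→φ4] = [378, 648]
r3 m[H→φ6] = [270, 576]
r3 m[C→φ0] = [54, 72]
r3 m[C→φ1] = [30, 48]
r3 m[C→φ2] = [45, 54]
r3 m[D→φ1] = [10, 64]
r3 m[D→φ5] = [8, 72]
r3 m[D→φ8] = [20, 72]
r3 m[B→φ6] = [1, 1]
r3 m[A→φ4] = [1, 1]
r3 m[P→φ3] = [1, 1]
r3 m[G→φ5] = [1, 1]
r4 m[φ0→L] = [432, 288]
r4 m[φ0→C] = [324, 324]
r4 m[φ1→C] = [576, 576]
r4 m[φ1→D] = [120, 432]
r4 m[φ2→H] = [270, 432]
r4 m[φ2→C] = [2592, 5184]
r4 m[φ3→H] = [9, 9]
r4 m[φ3→P] = [4032, 5184]
r4 m[φ4→H] = [5, 8]
r4 m[φ4→A] = [1890, 5184]
r4 m[φ5→D] = [5, 8]
r4 m[φ5→G] = [360, 576]
r4 m[φ6→H] = [7, 9]
r4 m[φ6→B] = [5184, 5184]
r4 m[φ7→L] = [4, 9]
r4 m[φ8→D] = [2, 8]
r4 m[φ9→L] = [1, 9]
r4 m[L→φ0] = [4, 81]
r4 m[L→φ7] = [432, 2592]
r4 m[L→φ9] = [1728, 2592]
r4 m[H→φ2] = [315, 648]
r4 m[H→φ3] = [9450, 31104]
r4 m[H→φ4] = [17010, 34992]
r4 m[H→φ6] = [12150, 31104]
r4 m[C→φ0] = [1492992, 2985984]
r4 m[C→φ1] = [839808, 1679616]
r4 m[C→φ2] = [186624, 186624]
r4 m[D→φ1] = [10, 64]
r4 m[D→φ5] = [240, 3456]
r4 m[D→φ8] = [600, 3456]
r4 m[B→φ6] = [1, 1]
r4 m[A→φ4] = [1, 1]
r4 m[P→φ3] = [1, 1]
r4 m[G→φ5] = [1, 1]
r5 m[φ0→L] = [17915904, 11943936]
r5 m[φ0→C] = [324, 324]
r5 m[φ1→C] = [576, 576]
r5 m[φ1→D] = [3359232, 15116544]
r5 m[φ2→H] = [1119744, 1492992]
r5 m[φ2→C] = [2592, 5184]
r5 m[φ3→H] = [9, 9]
r5 m[φ3→P] = [217728, 279936]
r5 m[φ4→H] = [5, 8]
r5 m[φ4→A] = [85050, 279936]
r5 m[φ5→D] = [5, 8]
r5 m[φ5→G] = [17280, 27648]
r5 m[φ6→H] = [7, 9]
r5 m[φ6→B] = [279936, 279936]
r5 m[φ7→L] = [4, 9]
r5 m[φ8→D] = [2, 8]
r5 m[φ9→L] = [1, 9]
r5 m[L→φ0] = [4, 81]
r5 m[L→φ7] = [432, 2592]
r5 m[L→φ9] = [1728, 2592]
r5 m[H→φ2] = [315, 648]
r5 m[H→φ3] = [9450, 31104]
r5 m[H→φ4] = [17010, 34992]
r5 m[H→φ6] = [12150, 31104]
r5 m[C→φ0] = [1492992, 2985984]
r5 m[C→φ1] = [839808, 1679616]
r5 m[C→φ2] = [186624, 186624]
r5 m[D→φ1] = [10, 64]
r5 m[D→φ5] = [240, 3456]
r5 m[D→φ8] = [600, 3456]
r5 m[B→φ6] = [1, 1]
r5 m[A→φ4] = [1, 1]
r5 m[P→φ3] = [1, 1]
r5 m[G→φ5] = [1, 1]
r6 m[φ0→L] = [17915904, 11943936]
r6 m[φ0→C] = [324, 324]
r6 m[φ1→C] = [576, 576]
r6 m[φ1→D] = [3359232, 15116544]
r6 m[φ2→H] = [1119744, 1492992]
r6 m[φ2→C] = [2592, 5184]
r6 m[φ3→H] = [9, 9]
r6 m[φ3→P] = [217728, 279936]
r6 m[φ4→H] = [5, 8]
r6 m[φ4→A] = [85050, 279936]
r6 m[φ5→D] = [5, 8]
r6 m[φ5→G] = [17280, 27648]
r6 m[φ6→H] = [7, 9]
r6 m[φ6→B] = [279936, 279936]
r6 m[φ7→L] = [4, 9]
r6 m[φ8→D] = [2, 8]
r6 m[φ9→L] = [1, 9]
r6 m[L→φ0] = [4, 81]
r6 m[L→φ7] = [17915904, 107495424]
r6 m[L→φ9] = [71663616, 107495424]
r6 m[H→φ2] = [315, 648]
r6 m[H→φ3] = [39191040, 107495424]
r6 m[H→φ4] = [70543872, 120932352]
r6 m[H→φ6] = [50388480, 107495424]
r6 m[C→φ0] = [1492992, 2985984]
r6 m[C→φ1] = [839808, 1679616]
r6 m[C→φ2] = [186624, 186624]
r6 m[D→φ1] = [10, 64]
r6 m[D→φ5] = [6718464, 120932352]
r6 m[D→φ8] = [16796160, 120932352]
r6 m[B→φ6] = [1, 1]
r6 m[A→φ4] = [1, 1]
r6 m[P→φ3] = [1, 1]
r6 m[G→φ5] = [1, 1]
r7 m[φ0→L] = [17915904, 11943936]
r7 m[φ0→C] = [324, 324]
r7 m[φ1→C] = [576, 576]
r7 m[φ1→D] = [3359232, 15116544]
r7 m[φ2→H] = [1119744, 1492992]
r7 m[φ2→C] = [2592, 5184]
r7 m[φ3→H] = [9, 9]
r7 m[φ3→P] = [752467968, 967458816]
r7 m[φ4→H] = [5, 8]
r7 m[φ4→A] = [352719360, 967458816]
r7 m[φ5→D] = [5, 8]
r7 m[φ5→G] = [604661760, 967458816]
r7 m[φ6→H] = [7, 9]
r7 m[φ6→B] = [967458816, 967458816]
r7 m[φ7→L] = [4, 9]
r7 m[φ8→D] = [2, 8]
r7 m[φ9→L] = [1, 9]
r7 m[L→φ0] = [4, 81]
r7 m[L→φ7] = [17915904, 107495424]
r7 m[L→φ9] = [71663616, 107495424]
r7 m[H→φ2] = [315, 648]
r7 m[H→φ3] = [39191040, 107495424]
r7 m[H→φ4] = [70543872, 120932352]
r7 m[H→φ6] = [50388480, 107495424]
r7 m[C→φ0] = [1492992, 2985984]
r7 m[C→φ1] = [839808, 1679616]
r7 m[C→φ2] = [186624, 186624]
r7 m[D→φ1] = [10, 64]
r7 m[D→φ5] = [6718464, 120932352]
r7 m[D→φ8] = [16796160, 120932352]
r7 m[B→φ6] = [1, 1]
r7 m[A→φ4] = [1, 1]
r7 m[P→φ3] = [1, 1]
r7 m[G→φ5] = [1, 1]
r8 m[φ0→L] = [17915904, 11943936]
r8 m[φ0→C] = [324, 324]
r8 m[φ1→C] = [576, 576]
r8 m[φ1→D] = [3359232, 15116544]
r8 m[φ2→H] = [1119744, 1492992]
r8 m[φ2→C] = [2592, 5184]
r8 m[φ3→H] = [9, 9]
r8 m[φ3→P] = [752467968, 967458816]
r8 m[φ4→H] = [5, 8]
r8 m[φ4→A] = [352719360, 967458816]
r8 m[φ5→D] = [5, 8]
r8 m[φ5→G] = [604661760, 967458816]
r8 m[φ6→H] = [7, 9]
r8 m[φ6→B] = [967458816, 967458816]
r8 m[φ7→L] = [4, 9]
r8 m[φ8→D] = [2, 8]
r8 m[φ9→L] = [1, 9]
r8 m[L→φ0] = [4, 81]
r8 m[L→φ7] = [17915904, 107495424]
r8 m[L→φ9] = [71663616, 107495424]
r8 m[H→φ2] = [315, 648]
r8 m[H→φ3] = [39191040, 107495424]
r8 m[H→φ4] = [70543872, 120932352]
r8 m[H→φ6] = [50388480, 107495424]
r8 m[C→φ0] = [1492992, 2985984]
r8 m[C→φ1] = [839808, 1679616]
r8 m[C→φ2] = [186624, 186624]
r8 m[D→φ1] = [10, 64]
r8 m[D→φ5] = [6718464, 120932352]
r8 m[D→φ8] = [16796160, 120932352]
r8 m[B→φ6] = [1, 1]
r8 m[A→φ4] = [1, 1]
r8 m[P→φ3] = [1, 1]
r8 m[G→φ5] = [1, 1]
fixed point reached at round 8
traceback from L: (L=1, H=1, C=1, D=1, B=0, A=1, P=1, G=1), score=967458816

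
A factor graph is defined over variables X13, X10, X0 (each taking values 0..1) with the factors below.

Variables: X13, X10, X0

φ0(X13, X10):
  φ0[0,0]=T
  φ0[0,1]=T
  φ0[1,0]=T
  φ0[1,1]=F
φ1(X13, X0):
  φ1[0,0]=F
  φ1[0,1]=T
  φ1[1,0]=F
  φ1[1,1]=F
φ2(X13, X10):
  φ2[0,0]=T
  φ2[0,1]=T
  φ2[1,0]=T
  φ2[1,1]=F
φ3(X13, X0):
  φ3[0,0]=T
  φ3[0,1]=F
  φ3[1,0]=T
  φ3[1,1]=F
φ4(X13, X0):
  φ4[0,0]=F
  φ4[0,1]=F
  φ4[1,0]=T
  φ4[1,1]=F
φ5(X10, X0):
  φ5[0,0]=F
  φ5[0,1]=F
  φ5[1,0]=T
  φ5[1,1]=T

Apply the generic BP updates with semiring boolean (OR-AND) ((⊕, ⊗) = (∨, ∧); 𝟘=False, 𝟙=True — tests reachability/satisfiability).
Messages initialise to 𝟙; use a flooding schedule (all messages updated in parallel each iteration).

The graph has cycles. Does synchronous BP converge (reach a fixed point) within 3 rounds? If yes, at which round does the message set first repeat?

NOT CONVERGED within 3 rounds

init: all messages = 𝟙 over 2 values
r1 m[φ0→X13] = [T, T]
r1 m[φ0→X10] = [T, T]
r1 m[φ1→X13] = [T, F]
r1 m[φ1→X0] = [F, T]
r1 m[φ2→X13] = [T, T]
r1 m[φ2→X10] = [T, T]
r1 m[φ3→X13] = [T, T]
r1 m[φ3→X0] = [T, F]
r1 m[φ4→X13] = [F, T]
r1 m[φ4→X0] = [T, F]
r1 m[φ5→X10] = [F, T]
r1 m[φ5→X0] = [T, T]
r1 m[X13→φ0] = [T, T]
r1 m[X13→φ1] = [T, T]
r1 m[X13→φ2] = [T, T]
r1 m[X13→φ3] = [T, T]
r1 m[X13→φ4] = [T, T]
r1 m[X10→φ0] = [T, T]
r1 m[X10→φ2] = [T, T]
r1 m[X10→φ5] = [T, T]
r1 m[X0→φ1] = [T, T]
r1 m[X0→φ3] = [T, T]
r1 m[X0→φ4] = [T, T]
r1 m[X0→φ5] = [T, T]
r2 m[φ0→X13] = [T, T]
r2 m[φ0→X10] = [T, T]
r2 m[φ1→X13] = [T, F]
r2 m[φ1→X0] = [F, T]
r2 m[φ2→X13] = [T, T]
r2 m[φ2→X10] = [T, T]
r2 m[φ3→X13] = [T, T]
r2 m[φ3→X0] = [T, F]
r2 m[φ4→X13] = [F, T]
r2 m[φ4→X0] = [T, F]
r2 m[φ5→X10] = [F, T]
r2 m[φ5→X0] = [T, T]
r2 m[X13→φ0] = [F, F]
r2 m[X13→φ1] = [F, T]
r2 m[X13→φ2] = [F, F]
r2 m[X13→φ3] = [F, F]
r2 m[X13→φ4] = [T, F]
r2 m[X10→φ0] = [F, T]
r2 m[X10→φ2] = [F, T]
r2 m[X10→φ5] = [T, T]
r2 m[X0→φ1] = [T, F]
r2 m[X0→φ3] = [F, F]
r2 m[X0→φ4] = [F, F]
r2 m[X0→φ5] = [F, F]
r3 m[φ0→X13] = [T, F]
r3 m[φ0→X10] = [F, F]
r3 m[φ1→X13] = [F, F]
r3 m[φ1→X0] = [F, F]
r3 m[φ2→X13] = [T, F]
r3 m[φ2→X10] = [F, F]
r3 m[φ3→X13] = [F, F]
r3 m[φ3→X0] = [F, F]
r3 m[φ4→X13] = [F, F]
r3 m[φ4→X0] = [F, F]
r3 m[φ5→X10] = [F, F]
r3 m[φ5→X0] = [T, T]
r3 m[X13→φ0] = [F, F]
r3 m[X13→φ1] = [F, T]
r3 m[X13→φ2] = [F, F]
r3 m[X13→φ3] = [F, F]
r3 m[X13→φ4] = [T, F]
r3 m[X10→φ0] = [F, T]
r3 m[X10→φ2] = [F, T]
r3 m[X10→φ5] = [T, T]
r3 m[X0→φ1] = [T, F]
r3 m[X0→φ3] = [F, F]
r3 m[X0→φ4] = [F, F]
r3 m[X0→φ5] = [F, F]
no fixed point within 3 rounds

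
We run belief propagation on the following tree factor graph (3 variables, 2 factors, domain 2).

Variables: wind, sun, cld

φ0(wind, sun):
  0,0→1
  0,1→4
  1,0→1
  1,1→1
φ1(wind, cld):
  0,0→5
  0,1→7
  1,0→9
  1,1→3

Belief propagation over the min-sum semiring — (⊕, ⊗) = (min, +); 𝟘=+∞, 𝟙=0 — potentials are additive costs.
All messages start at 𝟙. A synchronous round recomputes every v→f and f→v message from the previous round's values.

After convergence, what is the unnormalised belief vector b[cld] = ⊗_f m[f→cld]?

b[cld] = [6, 4]

init: all messages = 𝟙 over 2 values
r1 m[φ0→wind] = [1, 1]
r1 m[φ0→sun] = [1, 1]
r1 m[φ1→wind] = [5, 3]
r1 m[φ1→cld] = [5, 3]
r1 m[wind→φ0] = [0, 0]
r1 m[wind→φ1] = [0, 0]
r1 m[sun→φ0] = [0, 0]
r1 m[cld→φ1] = [0, 0]
r2 m[φ0→wind] = [1, 1]
r2 m[φ0→sun] = [1, 1]
r2 m[φ1→wind] = [5, 3]
r2 m[φ1→cld] = [5, 3]
r2 m[wind→φ0] = [5, 3]
r2 m[wind→φ1] = [1, 1]
r2 m[sun→φ0] = [0, 0]
r2 m[cld→φ1] = [0, 0]
r3 m[φ0→wind] = [1, 1]
r3 m[φ0→sun] = [4, 4]
r3 m[φ1→wind] = [5, 3]
r3 m[φ1→cld] = [6, 4]
r3 m[wind→φ0] = [5, 3]
r3 m[wind→φ1] = [1, 1]
r3 m[sun→φ0] = [0, 0]
r3 m[cld→φ1] = [0, 0]
r4 m[φ0→wind] = [1, 1]
r4 m[φ0→sun] = [4, 4]
r4 m[φ1→wind] = [5, 3]
r4 m[φ1→cld] = [6, 4]
r4 m[wind→φ0] = [5, 3]
r4 m[wind→φ1] = [1, 1]
r4 m[sun→φ0] = [0, 0]
r4 m[cld→φ1] = [0, 0]
fixed point reached at round 4
b[cld] = ⊗ incoming = [6, 4]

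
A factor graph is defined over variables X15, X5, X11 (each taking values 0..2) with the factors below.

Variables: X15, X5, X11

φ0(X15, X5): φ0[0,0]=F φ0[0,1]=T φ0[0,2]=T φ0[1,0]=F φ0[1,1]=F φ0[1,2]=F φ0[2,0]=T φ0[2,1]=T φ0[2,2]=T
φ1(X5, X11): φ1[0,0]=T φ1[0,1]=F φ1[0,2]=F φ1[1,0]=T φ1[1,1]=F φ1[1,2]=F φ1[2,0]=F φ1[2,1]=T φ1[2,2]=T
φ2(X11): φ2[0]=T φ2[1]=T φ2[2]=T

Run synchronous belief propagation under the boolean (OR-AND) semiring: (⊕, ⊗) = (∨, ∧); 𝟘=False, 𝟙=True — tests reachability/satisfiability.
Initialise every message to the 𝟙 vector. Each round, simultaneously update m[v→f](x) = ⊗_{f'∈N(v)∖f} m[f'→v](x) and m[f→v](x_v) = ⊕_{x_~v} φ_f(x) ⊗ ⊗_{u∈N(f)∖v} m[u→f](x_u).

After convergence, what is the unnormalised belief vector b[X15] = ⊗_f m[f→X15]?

b[X15] = [T, F, T]

init: all messages = 𝟙 over 3 values
r1 m[φ0→X15] = [T, F, T]
r1 m[φ0→X5] = [T, T, T]
r1 m[φ1→X5] = [T, T, T]
r1 m[φ1→X11] = [T, T, T]
r1 m[φ2→X11] = [T, T, T]
r1 m[X15→φ0] = [T, T, T]
r1 m[X5→φ0] = [T, T, T]
r1 m[X5→φ1] = [T, T, T]
r1 m[X11→φ1] = [T, T, T]
r1 m[X11→φ2] = [T, T, T]
r2 m[φ0→X15] = [T, F, T]
r2 m[φ0→X5] = [T, T, T]
r2 m[φ1→X5] = [T, T, T]
r2 m[φ1→X11] = [T, T, T]
r2 m[φ2→X11] = [T, T, T]
r2 m[X15→φ0] = [T, T, T]
r2 m[X5→φ0] = [T, T, T]
r2 m[X5→φ1] = [T, T, T]
r2 m[X11→φ1] = [T, T, T]
r2 m[X11→φ2] = [T, T, T]
fixed point reached at round 2
b[X15] = ⊗ incoming = [T, F, T]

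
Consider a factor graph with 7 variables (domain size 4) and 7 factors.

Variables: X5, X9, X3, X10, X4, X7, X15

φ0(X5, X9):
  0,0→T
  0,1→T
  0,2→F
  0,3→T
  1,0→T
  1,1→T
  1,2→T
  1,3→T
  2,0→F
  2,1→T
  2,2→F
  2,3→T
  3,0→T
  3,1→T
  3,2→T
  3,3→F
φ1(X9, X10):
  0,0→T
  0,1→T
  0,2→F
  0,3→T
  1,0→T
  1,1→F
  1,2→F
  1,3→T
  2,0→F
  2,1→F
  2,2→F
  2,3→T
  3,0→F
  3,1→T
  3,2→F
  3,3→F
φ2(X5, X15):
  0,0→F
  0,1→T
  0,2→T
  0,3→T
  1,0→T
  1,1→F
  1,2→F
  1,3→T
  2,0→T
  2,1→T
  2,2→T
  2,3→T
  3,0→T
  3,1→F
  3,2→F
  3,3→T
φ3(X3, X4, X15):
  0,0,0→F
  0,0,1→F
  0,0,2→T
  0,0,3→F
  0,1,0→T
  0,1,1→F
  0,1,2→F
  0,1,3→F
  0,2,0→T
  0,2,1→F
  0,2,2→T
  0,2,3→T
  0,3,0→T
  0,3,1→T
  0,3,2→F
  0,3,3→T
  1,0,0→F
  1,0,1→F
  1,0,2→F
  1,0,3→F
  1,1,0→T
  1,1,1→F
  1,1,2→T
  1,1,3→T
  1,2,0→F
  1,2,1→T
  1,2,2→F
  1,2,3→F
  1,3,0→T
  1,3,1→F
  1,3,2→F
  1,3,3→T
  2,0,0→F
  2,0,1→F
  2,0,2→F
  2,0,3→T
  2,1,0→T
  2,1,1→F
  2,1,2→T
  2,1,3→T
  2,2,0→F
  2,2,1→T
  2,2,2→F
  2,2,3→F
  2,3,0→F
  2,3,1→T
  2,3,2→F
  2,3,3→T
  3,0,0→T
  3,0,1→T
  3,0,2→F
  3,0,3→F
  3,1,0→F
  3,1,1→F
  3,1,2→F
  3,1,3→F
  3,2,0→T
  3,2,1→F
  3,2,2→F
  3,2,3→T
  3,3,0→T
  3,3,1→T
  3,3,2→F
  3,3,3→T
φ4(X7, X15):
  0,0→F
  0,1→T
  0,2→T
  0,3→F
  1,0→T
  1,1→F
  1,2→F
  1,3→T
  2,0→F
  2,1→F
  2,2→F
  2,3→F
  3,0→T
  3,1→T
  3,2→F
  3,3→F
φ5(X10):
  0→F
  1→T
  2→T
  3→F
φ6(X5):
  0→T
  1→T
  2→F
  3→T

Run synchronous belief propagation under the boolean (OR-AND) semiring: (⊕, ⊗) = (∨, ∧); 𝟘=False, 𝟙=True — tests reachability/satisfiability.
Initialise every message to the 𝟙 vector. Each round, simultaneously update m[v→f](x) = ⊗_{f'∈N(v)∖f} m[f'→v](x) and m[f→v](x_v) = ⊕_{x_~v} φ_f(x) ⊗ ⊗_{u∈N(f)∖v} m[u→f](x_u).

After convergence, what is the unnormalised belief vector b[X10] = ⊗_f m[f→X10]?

init: all messages = 𝟙 over 4 values
r1 m[φ0→X5] = [T, T, T, T]
r1 m[φ0→X9] = [T, T, T, T]
r1 m[φ1→X9] = [T, T, T, T]
r1 m[φ1→X10] = [T, T, F, T]
r1 m[φ2→X5] = [T, T, T, T]
r1 m[φ2→X15] = [T, T, T, T]
r1 m[φ3→X3] = [T, T, T, T]
r1 m[φ3→X4] = [T, T, T, T]
r1 m[φ3→X15] = [T, T, T, T]
r1 m[φ4→X7] = [T, T, F, T]
r1 m[φ4→X15] = [T, T, T, T]
r1 m[φ5→X10] = [F, T, T, F]
r1 m[φ6→X5] = [T, T, F, T]
r1 m[X5→φ0] = [T, T, T, T]
r1 m[X5→φ2] = [T, T, T, T]
r1 m[X5→φ6] = [T, T, T, T]
r1 m[X9→φ0] = [T, T, T, T]
r1 m[X9→φ1] = [T, T, T, T]
r1 m[X3→φ3] = [T, T, T, T]
r1 m[X10→φ1] = [T, T, T, T]
r1 m[X10→φ5] = [T, T, T, T]
r1 m[X4→φ3] = [T, T, T, T]
r1 m[X7→φ4] = [T, T, T, T]
r1 m[X15→φ2] = [T, T, T, T]
r1 m[X15→φ3] = [T, T, T, T]
r1 m[X15→φ4] = [T, T, T, T]
r2 m[φ0→X5] = [T, T, T, T]
r2 m[φ0→X9] = [T, T, T, T]
r2 m[φ1→X9] = [T, T, T, T]
r2 m[φ1→X10] = [T, T, F, T]
r2 m[φ2→X5] = [T, T, T, T]
r2 m[φ2→X15] = [T, T, T, T]
r2 m[φ3→X3] = [T, T, T, T]
r2 m[φ3→X4] = [T, T, T, T]
r2 m[φ3→X15] = [T, T, T, T]
r2 m[φ4→X7] = [T, T, F, T]
r2 m[φ4→X15] = [T, T, T, T]
r2 m[φ5→X10] = [F, T, T, F]
r2 m[φ6→X5] = [T, T, F, T]
r2 m[X5→φ0] = [T, T, F, T]
r2 m[X5→φ2] = [T, T, F, T]
r2 m[X5→φ6] = [T, T, T, T]
r2 m[X9→φ0] = [T, T, T, T]
r2 m[X9→φ1] = [T, T, T, T]
r2 m[X3→φ3] = [T, T, T, T]
r2 m[X10→φ1] = [F, T, T, F]
r2 m[X10→φ5] = [T, T, F, T]
r2 m[X4→φ3] = [T, T, T, T]
r2 m[X7→φ4] = [T, T, T, T]
r2 m[X15→φ2] = [T, T, T, T]
r2 m[X15→φ3] = [T, T, T, T]
r2 m[X15→φ4] = [T, T, T, T]
r3 m[φ0→X5] = [T, T, T, T]
r3 m[φ0→X9] = [T, T, T, T]
r3 m[φ1→X9] = [T, F, F, T]
r3 m[φ1→X10] = [T, T, F, T]
r3 m[φ2→X5] = [T, T, T, T]
r3 m[φ2→X15] = [T, T, T, T]
r3 m[φ3→X3] = [T, T, T, T]
r3 m[φ3→X4] = [T, T, T, T]
r3 m[φ3→X15] = [T, T, T, T]
r3 m[φ4→X7] = [T, T, F, T]
r3 m[φ4→X15] = [T, T, T, T]
r3 m[φ5→X10] = [F, T, T, F]
r3 m[φ6→X5] = [T, T, F, T]
r3 m[X5→φ0] = [T, T, F, T]
r3 m[X5→φ2] = [T, T, F, T]
r3 m[X5→φ6] = [T, T, T, T]
r3 m[X9→φ0] = [T, T, T, T]
r3 m[X9→φ1] = [T, T, T, T]
r3 m[X3→φ3] = [T, T, T, T]
r3 m[X10→φ1] = [F, T, T, F]
r3 m[X10→φ5] = [T, T, F, T]
r3 m[X4→φ3] = [T, T, T, T]
r3 m[X7→φ4] = [T, T, T, T]
r3 m[X15→φ2] = [T, T, T, T]
r3 m[X15→φ3] = [T, T, T, T]
r3 m[X15→φ4] = [T, T, T, T]
r4 m[φ0→X5] = [T, T, T, T]
r4 m[φ0→X9] = [T, T, T, T]
r4 m[φ1→X9] = [T, F, F, T]
r4 m[φ1→X10] = [T, T, F, T]
r4 m[φ2→X5] = [T, T, T, T]
r4 m[φ2→X15] = [T, T, T, T]
r4 m[φ3→X3] = [T, T, T, T]
r4 m[φ3→X4] = [T, T, T, T]
r4 m[φ3→X15] = [T, T, T, T]
r4 m[φ4→X7] = [T, T, F, T]
r4 m[φ4→X15] = [T, T, T, T]
r4 m[φ5→X10] = [F, T, T, F]
r4 m[φ6→X5] = [T, T, F, T]
r4 m[X5→φ0] = [T, T, F, T]
r4 m[X5→φ2] = [T, T, F, T]
r4 m[X5→φ6] = [T, T, T, T]
r4 m[X9→φ0] = [T, F, F, T]
r4 m[X9→φ1] = [T, T, T, T]
r4 m[X3→φ3] = [T, T, T, T]
r4 m[X10→φ1] = [F, T, T, F]
r4 m[X10→φ5] = [T, T, F, T]
r4 m[X4→φ3] = [T, T, T, T]
r4 m[X7→φ4] = [T, T, T, T]
r4 m[X15→φ2] = [T, T, T, T]
r4 m[X15→φ3] = [T, T, T, T]
r4 m[X15→φ4] = [T, T, T, T]
r5 m[φ0→X5] = [T, T, T, T]
r5 m[φ0→X9] = [T, T, T, T]
r5 m[φ1→X9] = [T, F, F, T]
r5 m[φ1→X10] = [T, T, F, T]
r5 m[φ2→X5] = [T, T, T, T]
r5 m[φ2→X15] = [T, T, T, T]
r5 m[φ3→X3] = [T, T, T, T]
r5 m[φ3→X4] = [T, T, T, T]
r5 m[φ3→X15] = [T, T, T, T]
r5 m[φ4→X7] = [T, T, F, T]
r5 m[φ4→X15] = [T, T, T, T]
r5 m[φ5→X10] = [F, T, T, F]
r5 m[φ6→X5] = [T, T, F, T]
r5 m[X5→φ0] = [T, T, F, T]
r5 m[X5→φ2] = [T, T, F, T]
r5 m[X5→φ6] = [T, T, T, T]
r5 m[X9→φ0] = [T, F, F, T]
r5 m[X9→φ1] = [T, T, T, T]
r5 m[X3→φ3] = [T, T, T, T]
r5 m[X10→φ1] = [F, T, T, F]
r5 m[X10→φ5] = [T, T, F, T]
r5 m[X4→φ3] = [T, T, T, T]
r5 m[X7→φ4] = [T, T, T, T]
r5 m[X15→φ2] = [T, T, T, T]
r5 m[X15→φ3] = [T, T, T, T]
r5 m[X15→φ4] = [T, T, T, T]
fixed point reached at round 5
b[X10] = ⊗ incoming = [F, T, F, F]

b[X10] = [F, T, F, F]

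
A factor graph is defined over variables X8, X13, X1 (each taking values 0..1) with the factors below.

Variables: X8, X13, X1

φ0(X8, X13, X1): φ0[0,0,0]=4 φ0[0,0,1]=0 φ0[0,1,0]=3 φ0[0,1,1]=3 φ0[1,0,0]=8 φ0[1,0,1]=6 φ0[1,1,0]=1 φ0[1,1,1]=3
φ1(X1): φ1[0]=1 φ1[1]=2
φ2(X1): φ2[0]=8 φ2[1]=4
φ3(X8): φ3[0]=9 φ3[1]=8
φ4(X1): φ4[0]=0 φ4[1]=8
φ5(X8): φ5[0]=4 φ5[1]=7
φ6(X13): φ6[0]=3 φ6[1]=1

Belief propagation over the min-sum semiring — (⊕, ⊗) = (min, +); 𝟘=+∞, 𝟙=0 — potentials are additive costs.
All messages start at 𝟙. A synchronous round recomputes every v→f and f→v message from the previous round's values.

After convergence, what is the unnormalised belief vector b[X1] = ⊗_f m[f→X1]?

init: all messages = 𝟙 over 2 values
r1 m[φ0→X8] = [0, 1]
r1 m[φ0→X13] = [0, 1]
r1 m[φ0→X1] = [1, 0]
r1 m[φ1→X1] = [1, 2]
r1 m[φ2→X1] = [8, 4]
r1 m[φ3→X8] = [9, 8]
r1 m[φ4→X1] = [0, 8]
r1 m[φ5→X8] = [4, 7]
r1 m[φ6→X13] = [3, 1]
r1 m[X8→φ0] = [0, 0]
r1 m[X8→φ3] = [0, 0]
r1 m[X8→φ5] = [0, 0]
r1 m[X13→φ0] = [0, 0]
r1 m[X13→φ6] = [0, 0]
r1 m[X1→φ0] = [0, 0]
r1 m[X1→φ1] = [0, 0]
r1 m[X1→φ2] = [0, 0]
r1 m[X1→φ4] = [0, 0]
r2 m[φ0→X8] = [0, 1]
r2 m[φ0→X13] = [0, 1]
r2 m[φ0→X1] = [1, 0]
r2 m[φ1→X1] = [1, 2]
r2 m[φ2→X1] = [8, 4]
r2 m[φ3→X8] = [9, 8]
r2 m[φ4→X1] = [0, 8]
r2 m[φ5→X8] = [4, 7]
r2 m[φ6→X13] = [3, 1]
r2 m[X8→φ0] = [13, 15]
r2 m[X8→φ3] = [4, 8]
r2 m[X8→φ5] = [9, 9]
r2 m[X13→φ0] = [3, 1]
r2 m[X13→φ6] = [0, 1]
r2 m[X1→φ0] = [9, 14]
r2 m[X1→φ1] = [9, 12]
r2 m[X1→φ2] = [2, 10]
r2 m[X1→φ4] = [10, 6]
r3 m[φ0→X8] = [13, 11]
r3 m[φ0→X13] = [26, 25]
r3 m[φ0→X1] = [17, 16]
r3 m[φ1→X1] = [1, 2]
r3 m[φ2→X1] = [8, 4]
r3 m[φ3→X8] = [9, 8]
r3 m[φ4→X1] = [0, 8]
r3 m[φ5→X8] = [4, 7]
r3 m[φ6→X13] = [3, 1]
r3 m[X8→φ0] = [13, 15]
r3 m[X8→φ3] = [4, 8]
r3 m[X8→φ5] = [9, 9]
r3 m[X13→φ0] = [3, 1]
r3 m[X13→φ6] = [0, 1]
r3 m[X1→φ0] = [9, 14]
r3 m[X1→φ1] = [9, 12]
r3 m[X1→φ2] = [2, 10]
r3 m[X1→φ4] = [10, 6]
r4 m[φ0→X8] = [13, 11]
r4 m[φ0→X13] = [26, 25]
r4 m[φ0→X1] = [17, 16]
r4 m[φ1→X1] = [1, 2]
r4 m[φ2→X1] = [8, 4]
r4 m[φ3→X8] = [9, 8]
r4 m[φ4→X1] = [0, 8]
r4 m[φ5→X8] = [4, 7]
r4 m[φ6→X13] = [3, 1]
r4 m[X8→φ0] = [13, 15]
r4 m[X8→φ3] = [17, 18]
r4 m[X8→φ5] = [22, 19]
r4 m[X13→φ0] = [3, 1]
r4 m[X13→φ6] = [26, 25]
r4 m[X1→φ0] = [9, 14]
r4 m[X1→φ1] = [25, 28]
r4 m[X1→φ2] = [18, 26]
r4 m[X1→φ4] = [26, 22]
r5 m[φ0→X8] = [13, 11]
r5 m[φ0→X13] = [26, 25]
r5 m[φ0→X1] = [17, 16]
r5 m[φ1→X1] = [1, 2]
r5 m[φ2→X1] = [8, 4]
r5 m[φ3→X8] = [9, 8]
r5 m[φ4→X1] = [0, 8]
r5 m[φ5→X8] = [4, 7]
r5 m[φ6→X13] = [3, 1]
r5 m[X8→φ0] = [13, 15]
r5 m[X8→φ3] = [17, 18]
r5 m[X8→φ5] = [22, 19]
r5 m[X13→φ0] = [3, 1]
r5 m[X13→φ6] = [26, 25]
r5 m[X1→φ0] = [9, 14]
r5 m[X1→φ1] = [25, 28]
r5 m[X1→φ2] = [18, 26]
r5 m[X1→φ4] = [26, 22]
fixed point reached at round 5
b[X1] = ⊗ incoming = [26, 30]

b[X1] = [26, 30]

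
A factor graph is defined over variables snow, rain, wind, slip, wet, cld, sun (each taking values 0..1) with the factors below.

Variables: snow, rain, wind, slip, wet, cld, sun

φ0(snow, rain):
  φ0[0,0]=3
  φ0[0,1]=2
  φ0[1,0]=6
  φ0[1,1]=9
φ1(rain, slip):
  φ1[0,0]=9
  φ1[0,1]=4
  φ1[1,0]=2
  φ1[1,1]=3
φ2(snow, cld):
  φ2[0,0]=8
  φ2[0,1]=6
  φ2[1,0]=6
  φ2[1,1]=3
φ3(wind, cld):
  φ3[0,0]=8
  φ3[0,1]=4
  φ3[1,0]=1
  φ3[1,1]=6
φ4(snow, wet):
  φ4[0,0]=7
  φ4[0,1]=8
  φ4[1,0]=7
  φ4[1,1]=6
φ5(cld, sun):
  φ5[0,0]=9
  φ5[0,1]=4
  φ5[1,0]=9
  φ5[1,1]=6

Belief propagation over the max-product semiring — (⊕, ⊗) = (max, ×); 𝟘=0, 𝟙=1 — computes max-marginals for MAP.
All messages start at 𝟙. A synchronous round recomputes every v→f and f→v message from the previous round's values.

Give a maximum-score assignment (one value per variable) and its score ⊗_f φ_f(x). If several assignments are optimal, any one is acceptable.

init: all messages = 𝟙 over 2 values
r1 m[φ0→snow] = [3, 9]
r1 m[φ0→rain] = [6, 9]
r1 m[φ1→rain] = [9, 3]
r1 m[φ1→slip] = [9, 4]
r1 m[φ2→snow] = [8, 6]
r1 m[φ2→cld] = [8, 6]
r1 m[φ3→wind] = [8, 6]
r1 m[φ3→cld] = [8, 6]
r1 m[φ4→snow] = [8, 7]
r1 m[φ4→wet] = [7, 8]
r1 m[φ5→cld] = [9, 9]
r1 m[φ5→sun] = [9, 6]
r1 m[snow→φ0] = [1, 1]
r1 m[snow→φ2] = [1, 1]
r1 m[snow→φ4] = [1, 1]
r1 m[rain→φ0] = [1, 1]
r1 m[rain→φ1] = [1, 1]
r1 m[wind→φ3] = [1, 1]
r1 m[slip→φ1] = [1, 1]
r1 m[wet→φ4] = [1, 1]
r1 m[cld→φ2] = [1, 1]
r1 m[cld→φ3] = [1, 1]
r1 m[cld→φ5] = [1, 1]
r1 m[sun→φ5] = [1, 1]
r2 m[φ0→snow] = [3, 9]
r2 m[φ0→rain] = [6, 9]
r2 m[φ1→rain] = [9, 3]
r2 m[φ1→slip] = [9, 4]
r2 m[φ2→snow] = [8, 6]
r2 m[φ2→cld] = [8, 6]
r2 m[φ3→wind] = [8, 6]
r2 m[φ3→cld] = [8, 6]
r2 m[φ4→snow] = [8, 7]
r2 m[φ4→wet] = [7, 8]
r2 m[φ5→cld] = [9, 9]
r2 m[φ5→sun] = [9, 6]
r2 m[snow→φ0] = [64, 42]
r2 m[snow→φ2] = [24, 63]
r2 m[snow→φ4] = [24, 54]
r2 m[rain→φ0] = [9, 3]
r2 m[rain→φ1] = [6, 9]
r2 m[wind→φ3] = [1, 1]
r2 m[slip→φ1] = [1, 1]
r2 m[wet→φ4] = [1, 1]
r2 m[cld→φ2] = [72, 54]
r2 m[cld→φ3] = [72, 54]
r2 m[cld→φ5] = [64, 36]
r2 m[sun→φ5] = [1, 1]
r3 m[φ0→snow] = [27, 54]
r3 m[φ0→rain] = [252, 378]
r3 m[φ1→rain] = [9, 3]
r3 m[φ1→slip] = [54, 27]
r3 m[φ2→snow] = [576, 432]
r3 m[φ2→cld] = [378, 189]
r3 m[φ3→wind] = [576, 324]
r3 m[φ3→cld] = [8, 6]
r3 m[φ4→snow] = [8, 7]
r3 m[φ4→wet] = [378, 324]
r3 m[φ5→cld] = [9, 9]
r3 m[φ5→sun] = [576, 256]
r3 m[snow→φ0] = [64, 42]
r3 m[snow→φ2] = [24, 63]
r3 m[snow→φ4] = [24, 54]
r3 m[rain→φ0] = [9, 3]
r3 m[rain→φ1] = [6, 9]
r3 m[wind→φ3] = [1, 1]
r3 m[slip→φ1] = [1, 1]
r3 m[wet→φ4] = [1, 1]
r3 m[cld→φ2] = [72, 54]
r3 m[cld→φ3] = [72, 54]
r3 m[cld→φ5] = [64, 36]
r3 m[sun→φ5] = [1, 1]
r4 m[φ0→snow] = [27, 54]
r4 m[φ0→rain] = [252, 378]
r4 m[φ1→rain] = [9, 3]
r4 m[φ1→slip] = [54, 27]
r4 m[φ2→snow] = [576, 432]
r4 m[φ2→cld] = [378, 189]
r4 m[φ3→wind] = [576, 324]
r4 m[φ3→cld] = [8, 6]
r4 m[φ4→snow] = [8, 7]
r4 m[φ4→wet] = [378, 324]
r4 m[φ5→cld] = [9, 9]
r4 m[φ5→sun] = [576, 256]
r4 m[snow→φ0] = [4608, 3024]
r4 m[snow→φ2] = [216, 378]
r4 m[snow→φ4] = [15552, 23328]
r4 m[rain→φ0] = [9, 3]
r4 m[rain→φ1] = [252, 378]
r4 m[wind→φ3] = [1, 1]
r4 m[slip→φ1] = [1, 1]
r4 m[wet→φ4] = [1, 1]
r4 m[cld→φ2] = [72, 54]
r4 m[cld→φ3] = [3402, 1701]
r4 m[cld→φ5] = [3024, 1134]
r4 m[sun→φ5] = [1, 1]
r5 m[φ0→snow] = [27, 54]
r5 m[φ0→rain] = [18144, 27216]
r5 m[φ1→rain] = [9, 3]
r5 m[φ1→slip] = [2268, 1134]
r5 m[φ2→snow] = [576, 432]
r5 m[φ2→cld] = [2268, 1296]
r5 m[φ3→wind] = [27216, 10206]
r5 m[φ3→cld] = [8, 6]
r5 m[φ4→snow] = [8, 7]
r5 m[φ4→wet] = [163296, 139968]
r5 m[φ5→cld] = [9, 9]
r5 m[φ5→sun] = [27216, 12096]
r5 m[snow→φ0] = [4608, 3024]
r5 m[snow→φ2] = [216, 378]
r5 m[snow→φ4] = [15552, 23328]
r5 m[rain→φ0] = [9, 3]
r5 m[rain→φ1] = [252, 378]
r5 m[wind→φ3] = [1, 1]
r5 m[slip→φ1] = [1, 1]
r5 m[wet→φ4] = [1, 1]
r5 m[cld→φ2] = [72, 54]
r5 m[cld→φ3] = [3402, 1701]
r5 m[cld→φ5] = [3024, 1134]
r5 m[sun→φ5] = [1, 1]
r6 m[φ0→snow] = [27, 54]
r6 m[φ0→rain] = [18144, 27216]
r6 m[φ1→rain] = [9, 3]
r6 m[φ1→slip] = [2268, 1134]
r6 m[φ2→snow] = [576, 432]
r6 m[φ2→cld] = [2268, 1296]
r6 m[φ3→wind] = [27216, 10206]
r6 m[φ3→cld] = [8, 6]
r6 m[φ4→snow] = [8, 7]
r6 m[φ4→wet] = [163296, 139968]
r6 m[φ5→cld] = [9, 9]
r6 m[φ5→sun] = [27216, 12096]
r6 m[snow→φ0] = [4608, 3024]
r6 m[snow→φ2] = [216, 378]
r6 m[snow→φ4] = [15552, 23328]
r6 m[rain→φ0] = [9, 3]
r6 m[rain→φ1] = [18144, 27216]
r6 m[wind→φ3] = [1, 1]
r6 m[slip→φ1] = [1, 1]
r6 m[wet→φ4] = [1, 1]
r6 m[cld→φ2] = [72, 54]
r6 m[cld→φ3] = [20412, 11664]
r6 m[cld→φ5] = [18144, 7776]
r6 m[sun→φ5] = [1, 1]
r7 m[φ0→snow] = [27, 54]
r7 m[φ0→rain] = [18144, 27216]
r7 m[φ1→rain] = [9, 3]
r7 m[φ1→slip] = [163296, 81648]
r7 m[φ2→snow] = [576, 432]
r7 m[φ2→cld] = [2268, 1296]
r7 m[φ3→wind] = [163296, 69984]
r7 m[φ3→cld] = [8, 6]
r7 m[φ4→snow] = [8, 7]
r7 m[φ4→wet] = [163296, 139968]
r7 m[φ5→cld] = [9, 9]
r7 m[φ5→sun] = [163296, 72576]
r7 m[snow→φ0] = [4608, 3024]
r7 m[snow→φ2] = [216, 378]
r7 m[snow→φ4] = [15552, 23328]
r7 m[rain→φ0] = [9, 3]
r7 m[rain→φ1] = [18144, 27216]
r7 m[wind→φ3] = [1, 1]
r7 m[slip→φ1] = [1, 1]
r7 m[wet→φ4] = [1, 1]
r7 m[cld→φ2] = [72, 54]
r7 m[cld→φ3] = [20412, 11664]
r7 m[cld→φ5] = [18144, 7776]
r7 m[sun→φ5] = [1, 1]
r8 m[φ0→snow] = [27, 54]
r8 m[φ0→rain] = [18144, 27216]
r8 m[φ1→rain] = [9, 3]
r8 m[φ1→slip] = [163296, 81648]
r8 m[φ2→snow] = [576, 432]
r8 m[φ2→cld] = [2268, 1296]
r8 m[φ3→wind] = [163296, 69984]
r8 m[φ3→cld] = [8, 6]
r8 m[φ4→snow] = [8, 7]
r8 m[φ4→wet] = [163296, 139968]
r8 m[φ5→cld] = [9, 9]
r8 m[φ5→sun] = [163296, 72576]
r8 m[snow→φ0] = [4608, 3024]
r8 m[snow→φ2] = [216, 378]
r8 m[snow→φ4] = [15552, 23328]
r8 m[rain→φ0] = [9, 3]
r8 m[rain→φ1] = [18144, 27216]
r8 m[wind→φ3] = [1, 1]
r8 m[slip→φ1] = [1, 1]
r8 m[wet→φ4] = [1, 1]
r8 m[cld→φ2] = [72, 54]
r8 m[cld→φ3] = [20412, 11664]
r8 m[cld→φ5] = [18144, 7776]
r8 m[sun→φ5] = [1, 1]
fixed point reached at round 8
traceback from snow: (snow=1, rain=0, wind=0, slip=0, wet=0, cld=0, sun=0), score=163296

assignment: (snow=1, rain=0, wind=0, slip=0, wet=0, cld=0, sun=0); score = 163296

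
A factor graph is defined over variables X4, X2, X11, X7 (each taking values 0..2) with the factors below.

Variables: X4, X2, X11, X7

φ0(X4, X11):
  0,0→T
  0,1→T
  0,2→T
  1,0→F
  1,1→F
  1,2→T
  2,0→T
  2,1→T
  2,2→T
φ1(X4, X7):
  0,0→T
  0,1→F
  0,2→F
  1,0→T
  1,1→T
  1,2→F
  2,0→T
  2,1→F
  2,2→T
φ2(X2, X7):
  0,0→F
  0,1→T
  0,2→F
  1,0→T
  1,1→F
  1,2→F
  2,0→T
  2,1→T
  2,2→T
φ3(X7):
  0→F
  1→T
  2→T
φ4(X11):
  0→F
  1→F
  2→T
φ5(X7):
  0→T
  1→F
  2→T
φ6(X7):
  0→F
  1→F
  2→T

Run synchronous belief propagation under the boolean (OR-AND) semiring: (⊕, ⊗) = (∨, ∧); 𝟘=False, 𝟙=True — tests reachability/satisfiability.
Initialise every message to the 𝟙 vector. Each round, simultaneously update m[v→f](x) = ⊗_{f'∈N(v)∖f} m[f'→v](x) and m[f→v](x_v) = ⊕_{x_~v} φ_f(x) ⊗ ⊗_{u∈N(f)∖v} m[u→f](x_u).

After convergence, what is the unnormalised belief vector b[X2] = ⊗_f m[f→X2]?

init: all messages = 𝟙 over 3 values
r1 m[φ0→X4] = [T, T, T]
r1 m[φ0→X11] = [T, T, T]
r1 m[φ1→X4] = [T, T, T]
r1 m[φ1→X7] = [T, T, T]
r1 m[φ2→X2] = [T, T, T]
r1 m[φ2→X7] = [T, T, T]
r1 m[φ3→X7] = [F, T, T]
r1 m[φ4→X11] = [F, F, T]
r1 m[φ5→X7] = [T, F, T]
r1 m[φ6→X7] = [F, F, T]
r1 m[X4→φ0] = [T, T, T]
r1 m[X4→φ1] = [T, T, T]
r1 m[X2→φ2] = [T, T, T]
r1 m[X11→φ0] = [T, T, T]
r1 m[X11→φ4] = [T, T, T]
r1 m[X7→φ1] = [T, T, T]
r1 m[X7→φ2] = [T, T, T]
r1 m[X7→φ3] = [T, T, T]
r1 m[X7→φ5] = [T, T, T]
r1 m[X7→φ6] = [T, T, T]
r2 m[φ0→X4] = [T, T, T]
r2 m[φ0→X11] = [T, T, T]
r2 m[φ1→X4] = [T, T, T]
r2 m[φ1→X7] = [T, T, T]
r2 m[φ2→X2] = [T, T, T]
r2 m[φ2→X7] = [T, T, T]
r2 m[φ3→X7] = [F, T, T]
r2 m[φ4→X11] = [F, F, T]
r2 m[φ5→X7] = [T, F, T]
r2 m[φ6→X7] = [F, F, T]
r2 m[X4→φ0] = [T, T, T]
r2 m[X4→φ1] = [T, T, T]
r2 m[X2→φ2] = [T, T, T]
r2 m[X11→φ0] = [F, F, T]
r2 m[X11→φ4] = [T, T, T]
r2 m[X7→φ1] = [F, F, T]
r2 m[X7→φ2] = [F, F, T]
r2 m[X7→φ3] = [F, F, T]
r2 m[X7→φ5] = [F, F, T]
r2 m[X7→φ6] = [F, F, T]
r3 m[φ0→X4] = [T, T, T]
r3 m[φ0→X11] = [T, T, T]
r3 m[φ1→X4] = [F, F, T]
r3 m[φ1→X7] = [T, T, T]
r3 m[φ2→X2] = [F, F, T]
r3 m[φ2→X7] = [T, T, T]
r3 m[φ3→X7] = [F, T, T]
r3 m[φ4→X11] = [F, F, T]
r3 m[φ5→X7] = [T, F, T]
r3 m[φ6→X7] = [F, F, T]
r3 m[X4→φ0] = [T, T, T]
r3 m[X4→φ1] = [T, T, T]
r3 m[X2→φ2] = [T, T, T]
r3 m[X11→φ0] = [F, F, T]
r3 m[X11→φ4] = [T, T, T]
r3 m[X7→φ1] = [F, F, T]
r3 m[X7→φ2] = [F, F, T]
r3 m[X7→φ3] = [F, F, T]
r3 m[X7→φ5] = [F, F, T]
r3 m[X7→φ6] = [F, F, T]
r4 m[φ0→X4] = [T, T, T]
r4 m[φ0→X11] = [T, T, T]
r4 m[φ1→X4] = [F, F, T]
r4 m[φ1→X7] = [T, T, T]
r4 m[φ2→X2] = [F, F, T]
r4 m[φ2→X7] = [T, T, T]
r4 m[φ3→X7] = [F, T, T]
r4 m[φ4→X11] = [F, F, T]
r4 m[φ5→X7] = [T, F, T]
r4 m[φ6→X7] = [F, F, T]
r4 m[X4→φ0] = [F, F, T]
r4 m[X4→φ1] = [T, T, T]
r4 m[X2→φ2] = [T, T, T]
r4 m[X11→φ0] = [F, F, T]
r4 m[X11→φ4] = [T, T, T]
r4 m[X7→φ1] = [F, F, T]
r4 m[X7→φ2] = [F, F, T]
r4 m[X7→φ3] = [F, F, T]
r4 m[X7→φ5] = [F, F, T]
r4 m[X7→φ6] = [F, F, T]
r5 m[φ0→X4] = [T, T, T]
r5 m[φ0→X11] = [T, T, T]
r5 m[φ1→X4] = [F, F, T]
r5 m[φ1→X7] = [T, T, T]
r5 m[φ2→X2] = [F, F, T]
r5 m[φ2→X7] = [T, T, T]
r5 m[φ3→X7] = [F, T, T]
r5 m[φ4→X11] = [F, F, T]
r5 m[φ5→X7] = [T, F, T]
r5 m[φ6→X7] = [F, F, T]
r5 m[X4→φ0] = [F, F, T]
r5 m[X4→φ1] = [T, T, T]
r5 m[X2→φ2] = [T, T, T]
r5 m[X11→φ0] = [F, F, T]
r5 m[X11→φ4] = [T, T, T]
r5 m[X7→φ1] = [F, F, T]
r5 m[X7→φ2] = [F, F, T]
r5 m[X7→φ3] = [F, F, T]
r5 m[X7→φ5] = [F, F, T]
r5 m[X7→φ6] = [F, F, T]
fixed point reached at round 5
b[X2] = ⊗ incoming = [F, F, T]

b[X2] = [F, F, T]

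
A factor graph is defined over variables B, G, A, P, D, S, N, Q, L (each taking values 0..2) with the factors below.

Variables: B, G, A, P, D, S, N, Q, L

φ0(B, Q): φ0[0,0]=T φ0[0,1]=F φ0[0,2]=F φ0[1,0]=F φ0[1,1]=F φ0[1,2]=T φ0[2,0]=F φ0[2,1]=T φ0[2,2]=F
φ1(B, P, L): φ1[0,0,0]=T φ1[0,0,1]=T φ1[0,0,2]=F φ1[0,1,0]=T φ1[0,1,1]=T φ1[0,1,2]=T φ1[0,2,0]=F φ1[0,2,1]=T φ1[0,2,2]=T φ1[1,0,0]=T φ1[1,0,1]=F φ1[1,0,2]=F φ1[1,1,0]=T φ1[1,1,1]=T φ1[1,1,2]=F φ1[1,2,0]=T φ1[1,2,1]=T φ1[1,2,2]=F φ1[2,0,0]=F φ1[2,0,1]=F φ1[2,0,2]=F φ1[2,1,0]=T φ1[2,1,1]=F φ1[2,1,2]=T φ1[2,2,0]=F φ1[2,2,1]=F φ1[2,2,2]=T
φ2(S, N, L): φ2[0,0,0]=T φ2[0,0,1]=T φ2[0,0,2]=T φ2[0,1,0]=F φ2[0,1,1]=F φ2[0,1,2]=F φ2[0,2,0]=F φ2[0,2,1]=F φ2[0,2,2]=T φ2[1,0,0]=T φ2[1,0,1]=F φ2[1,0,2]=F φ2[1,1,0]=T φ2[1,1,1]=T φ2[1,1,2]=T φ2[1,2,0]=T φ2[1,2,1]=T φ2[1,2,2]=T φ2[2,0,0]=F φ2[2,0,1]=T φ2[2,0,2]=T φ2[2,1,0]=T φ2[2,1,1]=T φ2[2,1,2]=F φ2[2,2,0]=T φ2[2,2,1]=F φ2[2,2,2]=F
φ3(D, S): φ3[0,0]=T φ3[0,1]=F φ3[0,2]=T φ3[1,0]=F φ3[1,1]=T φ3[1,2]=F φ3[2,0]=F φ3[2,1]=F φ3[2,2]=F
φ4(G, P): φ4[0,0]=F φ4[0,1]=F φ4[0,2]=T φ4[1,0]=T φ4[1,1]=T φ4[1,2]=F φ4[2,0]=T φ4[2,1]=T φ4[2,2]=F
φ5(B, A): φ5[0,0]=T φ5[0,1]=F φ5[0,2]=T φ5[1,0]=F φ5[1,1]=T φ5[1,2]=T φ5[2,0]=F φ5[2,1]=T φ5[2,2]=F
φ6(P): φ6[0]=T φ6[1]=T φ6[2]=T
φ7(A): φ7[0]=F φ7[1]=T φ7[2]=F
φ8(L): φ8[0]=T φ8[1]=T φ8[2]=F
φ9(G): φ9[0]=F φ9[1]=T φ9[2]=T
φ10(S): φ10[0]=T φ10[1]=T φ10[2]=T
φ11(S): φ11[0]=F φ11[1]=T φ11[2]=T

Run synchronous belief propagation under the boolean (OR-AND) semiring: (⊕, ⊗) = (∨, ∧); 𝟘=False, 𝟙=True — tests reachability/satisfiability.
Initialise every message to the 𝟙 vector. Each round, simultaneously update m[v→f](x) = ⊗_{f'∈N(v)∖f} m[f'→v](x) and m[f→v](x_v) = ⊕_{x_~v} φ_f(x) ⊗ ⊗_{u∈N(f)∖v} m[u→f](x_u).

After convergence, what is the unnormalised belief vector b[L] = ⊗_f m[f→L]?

b[L] = [T, T, F]

init: all messages = 𝟙 over 3 values
r1 m[φ0→B] = [T, T, T]
r1 m[φ0→Q] = [T, T, T]
r1 m[φ1→B] = [T, T, T]
r1 m[φ1→P] = [T, T, T]
r1 m[φ1→L] = [T, T, T]
r1 m[φ2→S] = [T, T, T]
r1 m[φ2→N] = [T, T, T]
r1 m[φ2→L] = [T, T, T]
r1 m[φ3→D] = [T, T, F]
r1 m[φ3→S] = [T, T, T]
r1 m[φ4→G] = [T, T, T]
r1 m[φ4→P] = [T, T, T]
r1 m[φ5→B] = [T, T, T]
r1 m[φ5→A] = [T, T, T]
r1 m[φ6→P] = [T, T, T]
r1 m[φ7→A] = [F, T, F]
r1 m[φ8→L] = [T, T, F]
r1 m[φ9→G] = [F, T, T]
r1 m[φ10→S] = [T, T, T]
r1 m[φ11→S] = [F, T, T]
r1 m[B→φ0] = [T, T, T]
r1 m[B→φ1] = [T, T, T]
r1 m[B→φ5] = [T, T, T]
r1 m[G→φ4] = [T, T, T]
r1 m[G→φ9] = [T, T, T]
r1 m[A→φ5] = [T, T, T]
r1 m[A→φ7] = [T, T, T]
r1 m[P→φ1] = [T, T, T]
r1 m[P→φ4] = [T, T, T]
r1 m[P→φ6] = [T, T, T]
r1 m[D→φ3] = [T, T, T]
r1 m[S→φ2] = [T, T, T]
r1 m[S→φ3] = [T, T, T]
r1 m[S→φ10] = [T, T, T]
r1 m[S→φ11] = [T, T, T]
r1 m[N→φ2] = [T, T, T]
r1 m[Q→φ0] = [T, T, T]
r1 m[L→φ1] = [T, T, T]
r1 m[L→φ2] = [T, T, T]
r1 m[L→φ8] = [T, T, T]
r2 m[φ0→B] = [T, T, T]
r2 m[φ0→Q] = [T, T, T]
r2 m[φ1→B] = [T, T, T]
r2 m[φ1→P] = [T, T, T]
r2 m[φ1→L] = [T, T, T]
r2 m[φ2→S] = [T, T, T]
r2 m[φ2→N] = [T, T, T]
r2 m[φ2→L] = [T, T, T]
r2 m[φ3→D] = [T, T, F]
r2 m[φ3→S] = [T, T, T]
r2 m[φ4→G] = [T, T, T]
r2 m[φ4→P] = [T, T, T]
r2 m[φ5→B] = [T, T, T]
r2 m[φ5→A] = [T, T, T]
r2 m[φ6→P] = [T, T, T]
r2 m[φ7→A] = [F, T, F]
r2 m[φ8→L] = [T, T, F]
r2 m[φ9→G] = [F, T, T]
r2 m[φ10→S] = [T, T, T]
r2 m[φ11→S] = [F, T, T]
r2 m[B→φ0] = [T, T, T]
r2 m[B→φ1] = [T, T, T]
r2 m[B→φ5] = [T, T, T]
r2 m[G→φ4] = [F, T, T]
r2 m[G→φ9] = [T, T, T]
r2 m[A→φ5] = [F, T, F]
r2 m[A→φ7] = [T, T, T]
r2 m[P→φ1] = [T, T, T]
r2 m[P→φ4] = [T, T, T]
r2 m[P→φ6] = [T, T, T]
r2 m[D→φ3] = [T, T, T]
r2 m[S→φ2] = [F, T, T]
r2 m[S→φ3] = [F, T, T]
r2 m[S→φ10] = [F, T, T]
r2 m[S→φ11] = [T, T, T]
r2 m[N→φ2] = [T, T, T]
r2 m[Q→φ0] = [T, T, T]
r2 m[L→φ1] = [T, T, F]
r2 m[L→φ2] = [T, T, F]
r2 m[L→φ8] = [T, T, T]
r3 m[φ0→B] = [T, T, T]
r3 m[φ0→Q] = [T, T, T]
r3 m[φ1→B] = [T, T, T]
r3 m[φ1→P] = [T, T, T]
r3 m[φ1→L] = [T, T, T]
r3 m[φ2→S] = [T, T, T]
r3 m[φ2→N] = [T, T, T]
r3 m[φ2→L] = [T, T, T]
r3 m[φ3→D] = [T, T, F]
r3 m[φ3→S] = [T, T, T]
r3 m[φ4→G] = [T, T, T]
r3 m[φ4→P] = [T, T, F]
r3 m[φ5→B] = [F, T, T]
r3 m[φ5→A] = [T, T, T]
r3 m[φ6→P] = [T, T, T]
r3 m[φ7→A] = [F, T, F]
r3 m[φ8→L] = [T, T, F]
r3 m[φ9→G] = [F, T, T]
r3 m[φ10→S] = [T, T, T]
r3 m[φ11→S] = [F, T, T]
r3 m[B→φ0] = [T, T, T]
r3 m[B→φ1] = [T, T, T]
r3 m[B→φ5] = [T, T, T]
r3 m[G→φ4] = [F, T, T]
r3 m[G→φ9] = [T, T, T]
r3 m[A→φ5] = [F, T, F]
r3 m[A→φ7] = [T, T, T]
r3 m[P→φ1] = [T, T, T]
r3 m[P→φ4] = [T, T, T]
r3 m[P→φ6] = [T, T, T]
r3 m[D→φ3] = [T, T, T]
r3 m[S→φ2] = [F, T, T]
r3 m[S→φ3] = [F, T, T]
r3 m[S→φ10] = [F, T, T]
r3 m[S→φ11] = [T, T, T]
r3 m[N→φ2] = [T, T, T]
r3 m[Q→φ0] = [T, T, T]
r3 m[L→φ1] = [T, T, F]
r3 m[L→φ2] = [T, T, F]
r3 m[L→φ8] = [T, T, T]
r4 m[φ0→B] = [T, T, T]
r4 m[φ0→Q] = [T, T, T]
r4 m[φ1→B] = [T, T, T]
r4 m[φ1→P] = [T, T, T]
r4 m[φ1→L] = [T, T, T]
r4 m[φ2→S] = [T, T, T]
r4 m[φ2→N] = [T, T, T]
r4 m[φ2→L] = [T, T, T]
r4 m[φ3→D] = [T, T, F]
r4 m[φ3→S] = [T, T, T]
r4 m[φ4→G] = [T, T, T]
r4 m[φ4→P] = [T, T, F]
r4 m[φ5→B] = [F, T, T]
r4 m[φ5→A] = [T, T, T]
r4 m[φ6→P] = [T, T, T]
r4 m[φ7→A] = [F, T, F]
r4 m[φ8→L] = [T, T, F]
r4 m[φ9→G] = [F, T, T]
r4 m[φ10→S] = [T, T, T]
r4 m[φ11→S] = [F, T, T]
r4 m[B→φ0] = [F, T, T]
r4 m[B→φ1] = [F, T, T]
r4 m[B→φ5] = [T, T, T]
r4 m[G→φ4] = [F, T, T]
r4 m[G→φ9] = [T, T, T]
r4 m[A→φ5] = [F, T, F]
r4 m[A→φ7] = [T, T, T]
r4 m[P→φ1] = [T, T, F]
r4 m[P→φ4] = [T, T, T]
r4 m[P→φ6] = [T, T, F]
r4 m[D→φ3] = [T, T, T]
r4 m[S→φ2] = [F, T, T]
r4 m[S→φ3] = [F, T, T]
r4 m[S→φ10] = [F, T, T]
r4 m[S→φ11] = [T, T, T]
r4 m[N→φ2] = [T, T, T]
r4 m[Q→φ0] = [T, T, T]
r4 m[L→φ1] = [T, T, F]
r4 m[L→φ2] = [T, T, F]
r4 m[L→φ8] = [T, T, T]
r5 m[φ0→B] = [T, T, T]
r5 m[φ0→Q] = [F, T, T]
r5 m[φ1→B] = [T, T, T]
r5 m[φ1→P] = [T, T, T]
r5 m[φ1→L] = [T, T, T]
r5 m[φ2→S] = [T, T, T]
r5 m[φ2→N] = [T, T, T]
r5 m[φ2→L] = [T, T, T]
r5 m[φ3→D] = [T, T, F]
r5 m[φ3→S] = [T, T, T]
r5 m[φ4→G] = [T, T, T]
r5 m[φ4→P] = [T, T, F]
r5 m[φ5→B] = [F, T, T]
r5 m[φ5→A] = [T, T, T]
r5 m[φ6→P] = [T, T, T]
r5 m[φ7→A] = [F, T, F]
r5 m[φ8→L] = [T, T, F]
r5 m[φ9→G] = [F, T, T]
r5 m[φ10→S] = [T, T, T]
r5 m[φ11→S] = [F, T, T]
r5 m[B→φ0] = [F, T, T]
r5 m[B→φ1] = [F, T, T]
r5 m[B→φ5] = [T, T, T]
r5 m[G→φ4] = [F, T, T]
r5 m[G→φ9] = [T, T, T]
r5 m[A→φ5] = [F, T, F]
r5 m[A→φ7] = [T, T, T]
r5 m[P→φ1] = [T, T, F]
r5 m[P→φ4] = [T, T, T]
r5 m[P→φ6] = [T, T, F]
r5 m[D→φ3] = [T, T, T]
r5 m[S→φ2] = [F, T, T]
r5 m[S→φ3] = [F, T, T]
r5 m[S→φ10] = [F, T, T]
r5 m[S→φ11] = [T, T, T]
r5 m[N→φ2] = [T, T, T]
r5 m[Q→φ0] = [T, T, T]
r5 m[L→φ1] = [T, T, F]
r5 m[L→φ2] = [T, T, F]
r5 m[L→φ8] = [T, T, T]
r6 m[φ0→B] = [T, T, T]
r6 m[φ0→Q] = [F, T, T]
r6 m[φ1→B] = [T, T, T]
r6 m[φ1→P] = [T, T, T]
r6 m[φ1→L] = [T, T, T]
r6 m[φ2→S] = [T, T, T]
r6 m[φ2→N] = [T, T, T]
r6 m[φ2→L] = [T, T, T]
r6 m[φ3→D] = [T, T, F]
r6 m[φ3→S] = [T, T, T]
r6 m[φ4→G] = [T, T, T]
r6 m[φ4→P] = [T, T, F]
r6 m[φ5→B] = [F, T, T]
r6 m[φ5→A] = [T, T, T]
r6 m[φ6→P] = [T, T, T]
r6 m[φ7→A] = [F, T, F]
r6 m[φ8→L] = [T, T, F]
r6 m[φ9→G] = [F, T, T]
r6 m[φ10→S] = [T, T, T]
r6 m[φ11→S] = [F, T, T]
r6 m[B→φ0] = [F, T, T]
r6 m[B→φ1] = [F, T, T]
r6 m[B→φ5] = [T, T, T]
r6 m[G→φ4] = [F, T, T]
r6 m[G→φ9] = [T, T, T]
r6 m[A→φ5] = [F, T, F]
r6 m[A→φ7] = [T, T, T]
r6 m[P→φ1] = [T, T, F]
r6 m[P→φ4] = [T, T, T]
r6 m[P→φ6] = [T, T, F]
r6 m[D→φ3] = [T, T, T]
r6 m[S→φ2] = [F, T, T]
r6 m[S→φ3] = [F, T, T]
r6 m[S→φ10] = [F, T, T]
r6 m[S→φ11] = [T, T, T]
r6 m[N→φ2] = [T, T, T]
r6 m[Q→φ0] = [T, T, T]
r6 m[L→φ1] = [T, T, F]
r6 m[L→φ2] = [T, T, F]
r6 m[L→φ8] = [T, T, T]
fixed point reached at round 6
b[L] = ⊗ incoming = [T, T, F]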